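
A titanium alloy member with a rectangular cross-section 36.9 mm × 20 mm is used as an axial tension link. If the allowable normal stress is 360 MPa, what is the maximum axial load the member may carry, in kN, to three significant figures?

A = 738 mm².
P_max = σ_allow · A = 360 · 738 = 265700 N = 265.7 kN.

266 kN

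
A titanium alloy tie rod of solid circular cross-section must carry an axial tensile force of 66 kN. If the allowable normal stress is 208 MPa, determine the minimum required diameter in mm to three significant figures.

20.1 mm

Required area A ≥ P/σ_allow = 66000/208 = 317.3 mm².
For a solid circular section, d ≥ √(4A/π) = 20.1 mm.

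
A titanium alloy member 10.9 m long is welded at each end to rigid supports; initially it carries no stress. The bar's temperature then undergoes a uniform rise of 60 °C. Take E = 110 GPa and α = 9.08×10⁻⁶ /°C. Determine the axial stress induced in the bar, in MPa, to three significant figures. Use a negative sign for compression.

Free thermal expansion αLΔT = 9.08e-6 · 10900 · 60 = 5.938 mm.
The walls impose strain ε = −(5.938)/10900 = -5.4480e-04; σ = Eε = 110000 · -5.4480e-04 = -59.93 MPa.

-59.9 MPa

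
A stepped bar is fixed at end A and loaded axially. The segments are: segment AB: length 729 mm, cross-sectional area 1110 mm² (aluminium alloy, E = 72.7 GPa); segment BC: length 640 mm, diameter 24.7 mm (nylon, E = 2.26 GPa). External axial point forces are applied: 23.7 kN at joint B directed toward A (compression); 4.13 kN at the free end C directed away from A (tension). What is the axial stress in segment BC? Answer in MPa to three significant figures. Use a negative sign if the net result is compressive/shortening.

8.62 MPa

Internal axial forces (sectioning from the free end, tension +): N_BC = 4.13 kN, N_AB = -19.57 kN.
A_BC = 479.2 mm².
σ_BC = N_BC/A_BC = 4130/479.2 = 8.619 MPa.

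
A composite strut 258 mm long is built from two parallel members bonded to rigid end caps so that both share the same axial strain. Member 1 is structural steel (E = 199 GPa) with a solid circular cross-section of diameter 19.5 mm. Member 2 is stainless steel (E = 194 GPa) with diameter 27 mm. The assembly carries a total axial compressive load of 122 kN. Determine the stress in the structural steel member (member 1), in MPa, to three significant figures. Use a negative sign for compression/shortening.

-142 MPa

A_1 = 298.6 mm².
A_2 = 572.6 mm².
Equal strain + equilibrium ⇒ each member carries load in proportion to AE: A₁E₁ = 59430000 N, A₂E₂ = 111100000 N, ΣAE = 170500000 N.
σ₁ = P·E₁/ΣAE = -122000·199000/170500000 = -142.4 MPa.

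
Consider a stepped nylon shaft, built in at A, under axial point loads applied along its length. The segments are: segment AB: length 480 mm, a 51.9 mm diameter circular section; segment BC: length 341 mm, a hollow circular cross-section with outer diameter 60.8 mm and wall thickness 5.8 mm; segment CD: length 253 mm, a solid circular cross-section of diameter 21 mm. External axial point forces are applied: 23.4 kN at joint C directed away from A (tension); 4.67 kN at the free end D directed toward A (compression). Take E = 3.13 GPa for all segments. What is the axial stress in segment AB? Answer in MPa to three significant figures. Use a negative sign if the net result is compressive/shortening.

Internal axial forces (sectioning from the free end, tension +): N_CD = -4.67 kN, N_BC = 18.73 kN, N_AB = 18.73 kN.
A_AB = 2116 mm².
σ_AB = N_AB/A_AB = 18730/2116 = 8.853 MPa.

8.85 MPa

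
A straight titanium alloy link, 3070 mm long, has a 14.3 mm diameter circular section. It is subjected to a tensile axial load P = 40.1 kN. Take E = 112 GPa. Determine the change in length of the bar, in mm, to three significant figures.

6.84 mm

A = 160.6 mm².
δ_mech = NL/(AE) = 40100·3070/(160.6·112000) = 6.844 mm.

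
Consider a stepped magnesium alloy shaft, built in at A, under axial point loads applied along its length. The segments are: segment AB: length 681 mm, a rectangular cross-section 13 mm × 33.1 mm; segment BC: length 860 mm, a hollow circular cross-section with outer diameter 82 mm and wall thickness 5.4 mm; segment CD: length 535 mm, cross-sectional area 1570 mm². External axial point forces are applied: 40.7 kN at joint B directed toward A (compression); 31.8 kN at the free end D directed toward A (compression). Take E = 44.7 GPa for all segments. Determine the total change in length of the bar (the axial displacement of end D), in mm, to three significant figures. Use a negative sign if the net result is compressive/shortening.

-3.28 mm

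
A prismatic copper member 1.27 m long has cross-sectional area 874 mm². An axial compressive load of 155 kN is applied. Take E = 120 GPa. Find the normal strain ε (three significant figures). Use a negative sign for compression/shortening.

σ = N/A = -177.3 MPa; ε = σ/E = -177.3/120000 = -1.478e-03.

-0.00148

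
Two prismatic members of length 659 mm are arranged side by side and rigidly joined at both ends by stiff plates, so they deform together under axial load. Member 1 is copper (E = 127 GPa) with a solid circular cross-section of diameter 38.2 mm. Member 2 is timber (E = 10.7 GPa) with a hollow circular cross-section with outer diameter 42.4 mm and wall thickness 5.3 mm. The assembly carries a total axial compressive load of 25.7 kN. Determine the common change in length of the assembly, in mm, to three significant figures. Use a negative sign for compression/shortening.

A_1 = 1146 mm².
A_2 = 617.7 mm².
Equal strain + equilibrium ⇒ each member carries load in proportion to AE: A₁E₁ = 145600000 N, A₂E₂ = 6610000 N, ΣAE = 152200000 N.
δ = PL/ΣAE = -25700·659/152200000 = -0.1113 mm.

-0.111 mm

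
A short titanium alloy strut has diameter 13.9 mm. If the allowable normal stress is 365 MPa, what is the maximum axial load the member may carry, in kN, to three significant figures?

55.4 kN

A = 151.7 mm².
P_max = σ_allow · A = 365 · 151.7 = 55390 N = 55.39 kN.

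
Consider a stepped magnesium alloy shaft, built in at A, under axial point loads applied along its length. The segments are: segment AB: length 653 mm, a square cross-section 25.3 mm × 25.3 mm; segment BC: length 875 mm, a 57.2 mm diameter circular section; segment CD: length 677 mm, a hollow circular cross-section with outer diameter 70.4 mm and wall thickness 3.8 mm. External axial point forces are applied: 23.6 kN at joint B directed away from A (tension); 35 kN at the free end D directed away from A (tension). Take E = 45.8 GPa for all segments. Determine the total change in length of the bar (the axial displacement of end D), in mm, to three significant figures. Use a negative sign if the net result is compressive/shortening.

Internal axial forces (sectioning from the free end, tension +): N_CD = 35 kN, N_BC = 35 kN, N_AB = 58.6 kN.
A_AB = 640.1 mm².
A_BC = 2570 mm².
A_CD = 795.1 mm².
δ_AB = 58600·653/(640.1·45800) = 1.305 mm
δ_BC = 35000·875/(2570·45800) = 0.2602 mm
δ_CD = 35000·677/(795.1·45800) = 0.6507 mm
δ = Σδ_i = 2.216 mm.

2.22 mm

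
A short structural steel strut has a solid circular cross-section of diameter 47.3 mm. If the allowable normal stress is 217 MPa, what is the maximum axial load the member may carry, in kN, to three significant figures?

381 kN

A = 1757 mm².
P_max = σ_allow · A = 217 · 1757 = 381300 N = 381.3 kN.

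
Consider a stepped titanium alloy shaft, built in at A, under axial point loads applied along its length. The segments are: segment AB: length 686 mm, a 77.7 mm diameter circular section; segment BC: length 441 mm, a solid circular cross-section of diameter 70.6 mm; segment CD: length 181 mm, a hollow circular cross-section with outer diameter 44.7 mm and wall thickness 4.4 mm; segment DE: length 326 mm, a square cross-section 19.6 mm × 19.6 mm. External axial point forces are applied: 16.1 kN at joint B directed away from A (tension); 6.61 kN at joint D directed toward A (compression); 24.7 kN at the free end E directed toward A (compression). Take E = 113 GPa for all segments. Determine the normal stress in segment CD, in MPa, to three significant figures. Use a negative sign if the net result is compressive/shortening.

-56.2 MPa

Internal axial forces (sectioning from the free end, tension +): N_DE = -24.7 kN, N_CD = -31.31 kN, N_BC = -31.31 kN, N_AB = -15.21 kN.
A_CD = 557.1 mm².
σ_CD = N_CD/A_CD = -31310/557.1 = -56.21 MPa.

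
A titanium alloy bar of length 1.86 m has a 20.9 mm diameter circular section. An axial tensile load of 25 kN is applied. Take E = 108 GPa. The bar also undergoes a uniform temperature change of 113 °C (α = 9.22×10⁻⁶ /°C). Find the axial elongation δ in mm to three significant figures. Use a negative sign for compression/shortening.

A = 343.1 mm².
δ_mech = NL/(AE) = 25000·1860/(343.1·108000) = 1.255 mm.
δ_thermal = αLΔT = 9.22e-6·1860·113 = 1.938 mm.
δ = δ_mech + δ_thermal = 3.193 mm.

3.19 mm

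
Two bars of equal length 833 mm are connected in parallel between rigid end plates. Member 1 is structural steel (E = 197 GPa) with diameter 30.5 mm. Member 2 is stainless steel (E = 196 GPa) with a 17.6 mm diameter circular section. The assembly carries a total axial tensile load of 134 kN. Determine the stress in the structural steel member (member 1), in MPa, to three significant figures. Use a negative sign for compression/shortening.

A_1 = 730.6 mm².
A_2 = 243.3 mm².
Equal strain + equilibrium ⇒ each member carries load in proportion to AE: A₁E₁ = 143900000 N, A₂E₂ = 47680000 N, ΣAE = 191600000 N.
σ₁ = P·E₁/ΣAE = 134000·197000/191600000 = 137.8 MPa.

138 MPa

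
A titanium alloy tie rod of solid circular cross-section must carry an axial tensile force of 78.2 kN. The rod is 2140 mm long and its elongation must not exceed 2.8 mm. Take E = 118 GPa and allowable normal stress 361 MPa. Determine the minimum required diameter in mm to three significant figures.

Required area A ≥ P/σ_allow = 78200/361 = 216.6 mm².
For a solid circular section, d ≥ √(4A/π) = 16.61 mm.
Elongation limit: A ≥ PL/(Eδ_allow) = 78200·2140/(118000·2.8) = 506.5 mm² ⇒ d ≥ 25.39 mm.
The elongation limit governs.

25.4 mm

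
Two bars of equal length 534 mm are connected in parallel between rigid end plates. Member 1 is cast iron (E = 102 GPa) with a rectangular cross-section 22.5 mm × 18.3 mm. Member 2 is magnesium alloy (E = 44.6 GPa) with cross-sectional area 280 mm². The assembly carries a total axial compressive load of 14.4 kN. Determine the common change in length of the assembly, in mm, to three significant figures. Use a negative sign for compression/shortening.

-0.141 mm

A_1 = 411.8 mm².
Equal strain + equilibrium ⇒ each member carries load in proportion to AE: A₁E₁ = 42000000 N, A₂E₂ = 12490000 N, ΣAE = 54490000 N.
δ = PL/ΣAE = -14400·534/54490000 = -0.1411 mm.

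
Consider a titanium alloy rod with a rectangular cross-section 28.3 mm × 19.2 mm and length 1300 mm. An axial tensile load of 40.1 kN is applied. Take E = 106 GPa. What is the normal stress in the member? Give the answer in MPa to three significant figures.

73.8 MPa

A = 543.4 mm².
σ = N/A = 40100/543.4 = 73.8 MPa.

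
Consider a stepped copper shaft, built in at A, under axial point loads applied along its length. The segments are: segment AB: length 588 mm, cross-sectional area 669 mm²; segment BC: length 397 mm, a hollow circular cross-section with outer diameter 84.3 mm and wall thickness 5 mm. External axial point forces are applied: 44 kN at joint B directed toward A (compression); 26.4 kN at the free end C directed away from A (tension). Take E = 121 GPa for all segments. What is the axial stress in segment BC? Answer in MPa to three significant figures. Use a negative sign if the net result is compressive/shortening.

Internal axial forces (sectioning from the free end, tension +): N_BC = 26.4 kN, N_AB = -17.6 kN.
A_BC = 1246 mm².
σ_BC = N_BC/A_BC = 26400/1246 = 21.19 MPa.

21.2 MPa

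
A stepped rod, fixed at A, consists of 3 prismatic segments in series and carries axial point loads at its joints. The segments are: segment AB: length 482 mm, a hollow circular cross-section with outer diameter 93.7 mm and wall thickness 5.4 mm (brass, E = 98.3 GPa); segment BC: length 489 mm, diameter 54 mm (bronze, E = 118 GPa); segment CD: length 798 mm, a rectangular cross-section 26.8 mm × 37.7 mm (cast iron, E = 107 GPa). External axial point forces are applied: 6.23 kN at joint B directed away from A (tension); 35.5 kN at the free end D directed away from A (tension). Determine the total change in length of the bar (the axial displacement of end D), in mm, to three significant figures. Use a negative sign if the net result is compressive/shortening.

Internal axial forces (sectioning from the free end, tension +): N_CD = 35.5 kN, N_BC = 35.5 kN, N_AB = 41.73 kN.
A_AB = 1498 mm².
A_BC = 2290 mm².
A_CD = 1010 mm².
δ_AB = 41730·482/(1498·98300) = 0.1366 mm
δ_BC = 35500·489/(2290·118000) = 0.06424 mm
δ_CD = 35500·798/(1010·107000) = 0.262 mm
δ = Σδ_i = 0.4629 mm.

0.463 mm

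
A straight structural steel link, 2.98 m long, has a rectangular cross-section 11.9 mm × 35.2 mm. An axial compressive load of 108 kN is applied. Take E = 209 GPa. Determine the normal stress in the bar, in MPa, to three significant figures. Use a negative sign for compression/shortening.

A = 418.9 mm².
σ = N/A = -108000/418.9 = -257.8 MPa.

-258 MPa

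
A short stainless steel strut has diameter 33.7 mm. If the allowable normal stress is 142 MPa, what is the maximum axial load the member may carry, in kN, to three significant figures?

127 kN

A = 892 mm².
P_max = σ_allow · A = 142 · 892 = 126700 N = 126.7 kN.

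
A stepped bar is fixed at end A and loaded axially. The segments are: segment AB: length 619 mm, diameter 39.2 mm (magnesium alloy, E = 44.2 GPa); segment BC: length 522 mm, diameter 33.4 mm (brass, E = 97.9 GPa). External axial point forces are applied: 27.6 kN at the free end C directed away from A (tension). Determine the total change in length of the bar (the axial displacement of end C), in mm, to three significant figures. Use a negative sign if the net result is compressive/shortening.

Internal axial forces (sectioning from the free end, tension +): N_BC = 27.6 kN, N_AB = 27.6 kN.
A_AB = 1207 mm².
A_BC = 876.2 mm².
δ_AB = 27600·619/(1207·44200) = 0.3203 mm
δ_BC = 27600·522/(876.2·97900) = 0.168 mm
δ = Σδ_i = 0.4882 mm.

0.488 mm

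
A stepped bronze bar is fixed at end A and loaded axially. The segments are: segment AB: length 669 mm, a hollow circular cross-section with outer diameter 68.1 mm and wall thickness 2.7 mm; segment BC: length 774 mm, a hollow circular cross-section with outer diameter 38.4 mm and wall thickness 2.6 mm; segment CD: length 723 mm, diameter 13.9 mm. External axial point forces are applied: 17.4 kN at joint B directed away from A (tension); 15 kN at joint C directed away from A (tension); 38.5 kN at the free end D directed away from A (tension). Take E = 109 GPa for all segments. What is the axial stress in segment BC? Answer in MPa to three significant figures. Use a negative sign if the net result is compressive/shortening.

183 MPa

Internal axial forces (sectioning from the free end, tension +): N_CD = 38.5 kN, N_BC = 53.5 kN, N_AB = 70.9 kN.
A_BC = 292.4 mm².
σ_BC = N_BC/A_BC = 53500/292.4 = 183 MPa.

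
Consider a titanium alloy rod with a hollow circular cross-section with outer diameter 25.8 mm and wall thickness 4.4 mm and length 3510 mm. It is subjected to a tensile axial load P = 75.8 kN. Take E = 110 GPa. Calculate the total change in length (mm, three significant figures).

8.18 mm

A = 295.8 mm².
δ_mech = NL/(AE) = 75800·3510/(295.8·110000) = 8.176 mm.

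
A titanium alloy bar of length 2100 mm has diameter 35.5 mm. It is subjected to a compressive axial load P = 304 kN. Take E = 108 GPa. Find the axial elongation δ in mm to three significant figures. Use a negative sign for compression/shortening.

A = 989.8 mm².
δ_mech = NL/(AE) = -304000·2100/(989.8·108000) = -5.972 mm.

-5.97 mm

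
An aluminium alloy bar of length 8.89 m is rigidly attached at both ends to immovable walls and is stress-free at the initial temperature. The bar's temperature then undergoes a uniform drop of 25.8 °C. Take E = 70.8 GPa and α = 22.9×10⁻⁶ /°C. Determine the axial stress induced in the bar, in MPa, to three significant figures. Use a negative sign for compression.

Free thermal expansion αLΔT = 22.9e-6 · 8890 · -25.8 = -5.252 mm.
The walls impose strain ε = −(-5.252)/8890 = 5.9082e-04; σ = Eε = 70800 · 5.9082e-04 = 41.83 MPa.

41.8 MPa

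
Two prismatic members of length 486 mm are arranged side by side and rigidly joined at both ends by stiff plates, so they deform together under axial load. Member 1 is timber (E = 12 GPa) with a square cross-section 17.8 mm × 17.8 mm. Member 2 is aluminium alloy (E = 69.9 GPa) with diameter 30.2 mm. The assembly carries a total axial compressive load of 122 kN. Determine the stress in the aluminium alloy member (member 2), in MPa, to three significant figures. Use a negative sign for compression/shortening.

A_1 = 316.8 mm².
A_2 = 716.3 mm².
Equal strain + equilibrium ⇒ each member carries load in proportion to AE: A₁E₁ = 3802000 N, A₂E₂ = 50070000 N, ΣAE = 53870000 N.
σ₂ = P·E₂/ΣAE = -122000·69900/53870000 = -158.3 MPa.

-158 MPa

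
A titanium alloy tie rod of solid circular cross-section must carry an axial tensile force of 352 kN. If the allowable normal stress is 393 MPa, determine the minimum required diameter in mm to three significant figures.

Required area A ≥ P/σ_allow = 352000/393 = 895.7 mm².
For a solid circular section, d ≥ √(4A/π) = 33.77 mm.

33.8 mm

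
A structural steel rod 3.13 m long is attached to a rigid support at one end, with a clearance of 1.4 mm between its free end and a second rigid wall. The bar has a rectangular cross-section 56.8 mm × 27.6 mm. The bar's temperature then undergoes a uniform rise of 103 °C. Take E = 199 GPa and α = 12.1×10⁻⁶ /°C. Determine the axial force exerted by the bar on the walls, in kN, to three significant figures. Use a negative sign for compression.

Free thermal expansion αLΔT = 12.1e-6 · 3130 · 103 = 3.901 mm.
The walls engage after the gap closes; constrained expansion = 3.901 − 1.4 = 2.501 mm.
The walls impose strain ε = −(2.501)/3130 = -7.9902e-04; σ = Eε = 199000 · -7.9902e-04 = -159 MPa.
Wall reaction R = σ·A = -159·1568 = -249300 N = -249.3 kN.

-249 kN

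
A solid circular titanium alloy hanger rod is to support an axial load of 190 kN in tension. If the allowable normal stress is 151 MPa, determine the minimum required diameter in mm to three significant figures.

40.0 mm

Required area A ≥ P/σ_allow = 190000/151 = 1258 mm².
For a solid circular section, d ≥ √(4A/π) = 40.03 mm.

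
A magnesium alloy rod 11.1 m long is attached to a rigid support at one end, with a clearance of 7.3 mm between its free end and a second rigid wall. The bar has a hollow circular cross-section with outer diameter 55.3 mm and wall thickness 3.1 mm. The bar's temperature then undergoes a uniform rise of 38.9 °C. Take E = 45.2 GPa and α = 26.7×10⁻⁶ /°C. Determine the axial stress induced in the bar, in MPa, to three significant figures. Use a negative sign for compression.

-17.2 MPa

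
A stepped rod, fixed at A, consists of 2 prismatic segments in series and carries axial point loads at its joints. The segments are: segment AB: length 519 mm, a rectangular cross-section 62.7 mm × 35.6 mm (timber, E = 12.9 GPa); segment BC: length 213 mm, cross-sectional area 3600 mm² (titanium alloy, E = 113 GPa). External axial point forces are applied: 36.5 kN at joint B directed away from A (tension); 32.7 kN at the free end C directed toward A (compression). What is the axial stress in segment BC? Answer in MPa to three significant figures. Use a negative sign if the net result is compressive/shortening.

Internal axial forces (sectioning from the free end, tension +): N_BC = -32.7 kN, N_AB = 3.8 kN.
σ_BC = N_BC/A_BC = -32700/3600 = -9.083 MPa.

-9.08 MPa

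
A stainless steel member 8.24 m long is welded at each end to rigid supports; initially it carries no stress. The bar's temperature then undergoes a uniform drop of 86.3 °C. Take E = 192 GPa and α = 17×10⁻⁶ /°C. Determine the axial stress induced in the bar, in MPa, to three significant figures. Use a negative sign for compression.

282 MPa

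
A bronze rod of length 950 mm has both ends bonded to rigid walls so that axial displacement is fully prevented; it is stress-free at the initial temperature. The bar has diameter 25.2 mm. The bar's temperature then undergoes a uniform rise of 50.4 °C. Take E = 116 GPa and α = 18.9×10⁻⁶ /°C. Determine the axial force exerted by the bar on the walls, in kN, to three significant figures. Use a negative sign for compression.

-55.1 kN

Free thermal expansion αLΔT = 18.9e-6 · 950 · 50.4 = 0.9049 mm.
The walls impose strain ε = −(0.9049)/950 = -9.5256e-04; σ = Eε = 116000 · -9.5256e-04 = -110.5 MPa.
Wall reaction R = σ·A = -110.5·498.8 = -55110 N = -55.11 kN.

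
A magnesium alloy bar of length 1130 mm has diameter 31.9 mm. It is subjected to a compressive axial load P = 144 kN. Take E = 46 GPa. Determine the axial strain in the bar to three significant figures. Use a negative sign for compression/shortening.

A = 799.2 mm².
σ = N/A = -180.2 MPa; ε = σ/E = -180.2/46000 = -3.917e-03.

-0.00392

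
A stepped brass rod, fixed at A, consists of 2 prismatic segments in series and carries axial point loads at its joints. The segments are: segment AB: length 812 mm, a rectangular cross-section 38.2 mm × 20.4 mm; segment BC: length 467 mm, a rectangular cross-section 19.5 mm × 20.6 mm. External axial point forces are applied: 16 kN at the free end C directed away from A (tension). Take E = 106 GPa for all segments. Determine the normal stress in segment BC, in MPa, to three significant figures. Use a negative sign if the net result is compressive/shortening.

Internal axial forces (sectioning from the free end, tension +): N_BC = 16 kN, N_AB = 16 kN.
A_BC = 401.7 mm².
σ_BC = N_BC/A_BC = 16000/401.7 = 39.83 MPa.

39.8 MPa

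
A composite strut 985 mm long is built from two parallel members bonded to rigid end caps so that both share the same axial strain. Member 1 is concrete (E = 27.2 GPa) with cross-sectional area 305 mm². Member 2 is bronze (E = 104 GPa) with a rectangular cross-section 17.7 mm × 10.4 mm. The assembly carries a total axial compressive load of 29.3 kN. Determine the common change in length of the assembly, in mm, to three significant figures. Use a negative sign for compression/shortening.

A_2 = 184.1 mm².
Equal strain + equilibrium ⇒ each member carries load in proportion to AE: A₁E₁ = 8296000 N, A₂E₂ = 19140000 N, ΣAE = 27440000 N.
δ = PL/ΣAE = -29300·985/27440000 = -1.052 mm.

-1.05 mm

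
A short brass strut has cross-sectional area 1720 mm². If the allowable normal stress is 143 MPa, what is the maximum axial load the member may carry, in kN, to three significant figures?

246 kN

P_max = σ_allow · A = 143 · 1720 = 246000 N = 246 kN.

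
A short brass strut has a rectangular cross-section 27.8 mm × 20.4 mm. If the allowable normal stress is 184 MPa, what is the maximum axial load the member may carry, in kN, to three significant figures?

104 kN

A = 567.1 mm².
P_max = σ_allow · A = 184 · 567.1 = 104400 N = 104.4 kN.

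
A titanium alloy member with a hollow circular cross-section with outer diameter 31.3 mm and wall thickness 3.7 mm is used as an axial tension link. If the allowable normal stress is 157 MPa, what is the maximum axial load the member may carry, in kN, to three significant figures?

50.4 kN

A = 320.8 mm².
P_max = σ_allow · A = 157 · 320.8 = 50370 N = 50.37 kN.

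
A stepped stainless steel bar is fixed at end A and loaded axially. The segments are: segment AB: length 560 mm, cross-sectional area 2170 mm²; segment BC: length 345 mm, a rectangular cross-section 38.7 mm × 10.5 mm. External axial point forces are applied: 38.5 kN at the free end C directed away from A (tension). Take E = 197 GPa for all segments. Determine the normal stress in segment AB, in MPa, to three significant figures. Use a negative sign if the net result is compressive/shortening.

17.7 MPa

Internal axial forces (sectioning from the free end, tension +): N_BC = 38.5 kN, N_AB = 38.5 kN.
σ_AB = N_AB/A_AB = 38500/2170 = 17.74 MPa.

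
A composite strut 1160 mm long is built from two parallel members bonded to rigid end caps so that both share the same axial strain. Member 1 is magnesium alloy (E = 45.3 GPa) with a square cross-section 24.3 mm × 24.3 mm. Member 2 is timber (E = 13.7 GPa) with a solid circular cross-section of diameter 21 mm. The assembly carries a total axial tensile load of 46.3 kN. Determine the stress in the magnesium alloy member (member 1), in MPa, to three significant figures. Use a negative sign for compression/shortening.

66.6 MPa

A_1 = 590.5 mm².
A_2 = 346.4 mm².
Equal strain + equilibrium ⇒ each member carries load in proportion to AE: A₁E₁ = 26750000 N, A₂E₂ = 4745000 N, ΣAE = 31490000 N.
σ₁ = P·E₁/ΣAE = 46300·45300/31490000 = 66.6 MPa.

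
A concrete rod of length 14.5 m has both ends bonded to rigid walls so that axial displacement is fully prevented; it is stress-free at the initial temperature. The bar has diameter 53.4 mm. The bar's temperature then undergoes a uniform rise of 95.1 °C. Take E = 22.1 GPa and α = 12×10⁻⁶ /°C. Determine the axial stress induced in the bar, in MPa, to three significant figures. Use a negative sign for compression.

Free thermal expansion αLΔT = 12e-6 · 14500 · 95.1 = 16.55 mm.
The walls impose strain ε = −(16.55)/14500 = -1.1412e-03; σ = Eε = 22100 · -1.1412e-03 = -25.22 MPa.

-25.2 MPa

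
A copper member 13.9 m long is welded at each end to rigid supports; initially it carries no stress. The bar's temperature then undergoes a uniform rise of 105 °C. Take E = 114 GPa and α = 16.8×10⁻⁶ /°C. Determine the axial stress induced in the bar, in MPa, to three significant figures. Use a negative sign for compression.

Free thermal expansion αLΔT = 16.8e-6 · 13900 · 105 = 24.52 mm.
The walls impose strain ε = −(24.52)/13900 = -1.7640e-03; σ = Eε = 114000 · -1.7640e-03 = -201.1 MPa.

-201 MPa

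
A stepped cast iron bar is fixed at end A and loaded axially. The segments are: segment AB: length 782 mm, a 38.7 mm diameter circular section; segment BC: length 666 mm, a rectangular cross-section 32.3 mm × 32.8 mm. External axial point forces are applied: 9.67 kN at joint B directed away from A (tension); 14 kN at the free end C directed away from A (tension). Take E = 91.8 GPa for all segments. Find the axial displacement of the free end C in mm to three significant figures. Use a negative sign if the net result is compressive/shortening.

Internal axial forces (sectioning from the free end, tension +): N_BC = 14 kN, N_AB = 23.67 kN.
A_AB = 1176 mm².
A_BC = 1059 mm².
δ_AB = 23670·782/(1176·91800) = 0.1714 mm
δ_BC = 14000·666/(1059·91800) = 0.09587 mm
δ = Σδ_i = 0.2673 mm.

0.267 mm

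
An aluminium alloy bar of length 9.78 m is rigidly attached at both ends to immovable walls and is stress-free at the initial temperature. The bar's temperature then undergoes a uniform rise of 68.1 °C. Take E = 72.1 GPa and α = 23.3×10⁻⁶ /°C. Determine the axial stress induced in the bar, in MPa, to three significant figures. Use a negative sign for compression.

Free thermal expansion αLΔT = 23.3e-6 · 9780 · 68.1 = 15.52 mm.
The walls impose strain ε = −(15.52)/9780 = -1.5867e-03; σ = Eε = 72100 · -1.5867e-03 = -114.4 MPa.

-114 MPa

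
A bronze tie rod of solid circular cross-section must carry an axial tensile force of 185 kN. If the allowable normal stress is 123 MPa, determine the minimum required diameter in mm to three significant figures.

43.8 mm

Required area A ≥ P/σ_allow = 185000/123 = 1504 mm².
For a solid circular section, d ≥ √(4A/π) = 43.76 mm.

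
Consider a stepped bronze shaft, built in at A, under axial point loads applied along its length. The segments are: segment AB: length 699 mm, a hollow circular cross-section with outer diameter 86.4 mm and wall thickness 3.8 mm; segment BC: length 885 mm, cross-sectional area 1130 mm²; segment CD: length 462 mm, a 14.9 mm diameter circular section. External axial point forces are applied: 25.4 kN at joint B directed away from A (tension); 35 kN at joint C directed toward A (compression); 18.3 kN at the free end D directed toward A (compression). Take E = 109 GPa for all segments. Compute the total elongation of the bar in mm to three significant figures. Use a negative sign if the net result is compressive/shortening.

Internal axial forces (sectioning from the free end, tension +): N_CD = -18.3 kN, N_BC = -53.3 kN, N_AB = -27.9 kN.
A_AB = 986.1 mm².
A_CD = 174.4 mm².
δ_AB = -27900·699/(986.1·109000) = -0.1814 mm
δ_BC = -53300·885/(1130·109000) = -0.383 mm
δ_CD = -18300·462/(174.4·109000) = -0.4448 mm
δ = Σδ_i = -1.009 mm.

-1.01 mm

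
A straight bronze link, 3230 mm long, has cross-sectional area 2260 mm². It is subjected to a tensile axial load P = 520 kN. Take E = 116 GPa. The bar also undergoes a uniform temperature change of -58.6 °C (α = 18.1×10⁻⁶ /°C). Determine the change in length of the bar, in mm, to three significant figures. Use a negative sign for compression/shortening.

2.98 mm

δ_mech = NL/(AE) = 520000·3230/(2260·116000) = 6.407 mm.
δ_thermal = αLΔT = 18.1e-6·3230·-58.6 = -3.426 mm.
δ = δ_mech + δ_thermal = 2.981 mm.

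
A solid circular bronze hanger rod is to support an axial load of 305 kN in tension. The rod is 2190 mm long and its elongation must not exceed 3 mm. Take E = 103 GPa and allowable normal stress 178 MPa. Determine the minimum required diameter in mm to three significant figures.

Required area A ≥ P/σ_allow = 305000/178 = 1713 mm².
For a solid circular section, d ≥ √(4A/π) = 46.71 mm.
Elongation limit: A ≥ PL/(Eδ_allow) = 305000·2190/(103000·3) = 2162 mm² ⇒ d ≥ 52.46 mm.
The elongation limit governs.

52.5 mm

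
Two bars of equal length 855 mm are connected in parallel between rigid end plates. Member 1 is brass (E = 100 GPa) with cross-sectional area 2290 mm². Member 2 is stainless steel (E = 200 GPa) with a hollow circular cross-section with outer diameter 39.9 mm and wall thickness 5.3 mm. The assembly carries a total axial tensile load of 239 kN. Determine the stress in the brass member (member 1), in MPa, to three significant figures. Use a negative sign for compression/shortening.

69.4 MPa

A_2 = 576.1 mm².
Equal strain + equilibrium ⇒ each member carries load in proportion to AE: A₁E₁ = 229000000 N, A₂E₂ = 115200000 N, ΣAE = 344200000 N.
σ₁ = P·E₁/ΣAE = 239000·100000/344200000 = 69.43 MPa.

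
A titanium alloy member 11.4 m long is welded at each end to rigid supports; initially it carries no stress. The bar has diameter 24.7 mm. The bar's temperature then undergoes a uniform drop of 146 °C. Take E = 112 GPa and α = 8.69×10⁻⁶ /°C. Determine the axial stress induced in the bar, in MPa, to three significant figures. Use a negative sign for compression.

142 MPa

Free thermal expansion αLΔT = 8.69e-6 · 11400 · -146 = -14.46 mm.
The walls impose strain ε = −(-14.46)/11400 = 1.2687e-03; σ = Eε = 112000 · 1.2687e-03 = 142.1 MPa.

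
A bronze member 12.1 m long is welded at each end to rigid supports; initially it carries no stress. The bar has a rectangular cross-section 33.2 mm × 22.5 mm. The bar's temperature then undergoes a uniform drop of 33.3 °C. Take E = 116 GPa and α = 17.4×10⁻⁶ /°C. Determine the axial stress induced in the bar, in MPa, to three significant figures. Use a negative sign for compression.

Free thermal expansion αLΔT = 17.4e-6 · 12100 · -33.3 = -7.011 mm.
The walls impose strain ε = −(-7.011)/12100 = 5.7942e-04; σ = Eε = 116000 · 5.7942e-04 = 67.21 MPa.

67.2 MPa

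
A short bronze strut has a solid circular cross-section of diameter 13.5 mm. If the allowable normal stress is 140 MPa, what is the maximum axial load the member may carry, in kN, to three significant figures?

20.0 kN

A = 143.1 mm².
P_max = σ_allow · A = 140 · 143.1 = 20040 N = 20.04 kN.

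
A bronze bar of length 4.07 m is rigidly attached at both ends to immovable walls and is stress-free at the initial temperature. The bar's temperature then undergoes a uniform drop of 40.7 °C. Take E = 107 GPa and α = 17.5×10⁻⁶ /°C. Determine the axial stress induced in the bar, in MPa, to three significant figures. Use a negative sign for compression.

Free thermal expansion αLΔT = 17.5e-6 · 4070 · -40.7 = -2.899 mm.
The walls impose strain ε = −(-2.899)/4070 = 7.1225e-04; σ = Eε = 107000 · 7.1225e-04 = 76.21 MPa.

76.2 MPa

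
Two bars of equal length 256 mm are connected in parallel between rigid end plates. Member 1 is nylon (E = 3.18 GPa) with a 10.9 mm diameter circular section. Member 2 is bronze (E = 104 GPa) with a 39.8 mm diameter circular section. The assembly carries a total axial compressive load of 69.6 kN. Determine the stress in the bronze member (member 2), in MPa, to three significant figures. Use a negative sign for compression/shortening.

A_1 = 93.31 mm².
A_2 = 1244 mm².
Equal strain + equilibrium ⇒ each member carries load in proportion to AE: A₁E₁ = 296700 N, A₂E₂ = 129400000 N, ΣAE = 129700000 N.
σ₂ = P·E₂/ΣAE = -69600·104000/129700000 = -55.82 MPa.

-55.8 MPa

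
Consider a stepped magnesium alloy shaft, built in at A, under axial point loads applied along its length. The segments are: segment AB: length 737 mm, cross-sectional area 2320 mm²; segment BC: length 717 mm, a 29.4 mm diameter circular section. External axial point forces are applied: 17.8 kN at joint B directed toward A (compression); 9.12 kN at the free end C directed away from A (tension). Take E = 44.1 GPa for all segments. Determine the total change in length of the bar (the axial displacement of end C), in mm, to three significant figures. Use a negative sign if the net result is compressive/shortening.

Internal axial forces (sectioning from the free end, tension +): N_BC = 9.12 kN, N_AB = -8.68 kN.
A_BC = 678.9 mm².
δ_AB = -8680·737/(2320·44100) = -0.06253 mm
δ_BC = 9120·717/(678.9·44100) = 0.2184 mm
δ = Σδ_i = 0.1559 mm.

0.156 mm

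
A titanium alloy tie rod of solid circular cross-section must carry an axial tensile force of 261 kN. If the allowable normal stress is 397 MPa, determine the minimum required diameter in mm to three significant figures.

28.9 mm

Required area A ≥ P/σ_allow = 261000/397 = 657.4 mm².
For a solid circular section, d ≥ √(4A/π) = 28.93 mm.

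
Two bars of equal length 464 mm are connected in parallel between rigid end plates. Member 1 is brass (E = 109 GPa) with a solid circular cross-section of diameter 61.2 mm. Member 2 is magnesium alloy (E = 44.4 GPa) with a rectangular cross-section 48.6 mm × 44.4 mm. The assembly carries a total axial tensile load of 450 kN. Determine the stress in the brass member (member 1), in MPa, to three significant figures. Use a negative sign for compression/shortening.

A_1 = 2942 mm².
A_2 = 2158 mm².
Equal strain + equilibrium ⇒ each member carries load in proportion to AE: A₁E₁ = 320600000 N, A₂E₂ = 95810000 N, ΣAE = 416400000 N.
σ₁ = P·E₁/ΣAE = 450000·109000/416400000 = 117.8 MPa.

118 MPa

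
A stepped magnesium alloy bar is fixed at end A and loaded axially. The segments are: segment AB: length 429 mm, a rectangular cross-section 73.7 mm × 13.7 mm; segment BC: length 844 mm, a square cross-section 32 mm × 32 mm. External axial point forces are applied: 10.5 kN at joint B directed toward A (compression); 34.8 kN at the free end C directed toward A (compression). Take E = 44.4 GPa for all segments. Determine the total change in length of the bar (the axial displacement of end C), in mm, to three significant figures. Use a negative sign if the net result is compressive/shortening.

-1.08 mm

Internal axial forces (sectioning from the free end, tension +): N_BC = -34.8 kN, N_AB = -45.3 kN.
A_AB = 1010 mm².
A_BC = 1024 mm².
δ_AB = -45300·429/(1010·44400) = -0.4335 mm
δ_BC = -34800·844/(1024·44400) = -0.646 mm
δ = Σδ_i = -1.08 mm.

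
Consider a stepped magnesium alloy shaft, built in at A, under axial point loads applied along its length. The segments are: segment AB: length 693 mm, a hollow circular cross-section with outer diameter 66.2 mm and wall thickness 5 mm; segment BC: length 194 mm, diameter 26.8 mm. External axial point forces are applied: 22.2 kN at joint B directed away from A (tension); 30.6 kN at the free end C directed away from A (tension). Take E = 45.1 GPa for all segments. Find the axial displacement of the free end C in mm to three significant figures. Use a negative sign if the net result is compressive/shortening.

1.08 mm

Internal axial forces (sectioning from the free end, tension +): N_BC = 30.6 kN, N_AB = 52.8 kN.
A_AB = 961.3 mm².
A_BC = 564.1 mm².
δ_AB = 52800·693/(961.3·45100) = 0.844 mm
δ_BC = 30600·194/(564.1·45100) = 0.2333 mm
δ = Σδ_i = 1.077 mm.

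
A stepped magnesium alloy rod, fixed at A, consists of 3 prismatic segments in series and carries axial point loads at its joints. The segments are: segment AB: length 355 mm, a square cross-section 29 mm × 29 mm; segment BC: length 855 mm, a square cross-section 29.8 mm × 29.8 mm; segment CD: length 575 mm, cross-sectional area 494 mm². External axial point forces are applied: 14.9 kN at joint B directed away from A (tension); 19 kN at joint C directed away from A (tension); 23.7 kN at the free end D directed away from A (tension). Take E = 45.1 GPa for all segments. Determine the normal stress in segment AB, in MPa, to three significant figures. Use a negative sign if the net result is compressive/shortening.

Internal axial forces (sectioning from the free end, tension +): N_CD = 23.7 kN, N_BC = 42.7 kN, N_AB = 57.6 kN.
A_AB = 841 mm².
σ_AB = N_AB/A_AB = 57600/841 = 68.49 MPa.

68.5 MPa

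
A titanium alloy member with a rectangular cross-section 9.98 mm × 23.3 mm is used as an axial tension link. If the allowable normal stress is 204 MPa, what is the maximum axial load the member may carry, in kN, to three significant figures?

A = 232.5 mm².
P_max = σ_allow · A = 204 · 232.5 = 47440 N = 47.44 kN.

47.4 kN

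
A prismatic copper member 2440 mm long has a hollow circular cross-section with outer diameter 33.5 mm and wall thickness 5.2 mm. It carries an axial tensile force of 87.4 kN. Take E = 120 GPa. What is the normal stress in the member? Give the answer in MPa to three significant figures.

189 MPa

A = 462.3 mm².
σ = N/A = 87400/462.3 = 189 MPa.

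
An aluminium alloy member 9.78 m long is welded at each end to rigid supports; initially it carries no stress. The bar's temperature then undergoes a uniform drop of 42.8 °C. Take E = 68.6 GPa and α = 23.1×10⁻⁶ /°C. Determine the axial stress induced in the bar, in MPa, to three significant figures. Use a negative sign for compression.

Free thermal expansion αLΔT = 23.1e-6 · 9780 · -42.8 = -9.669 mm.
The walls impose strain ε = −(-9.669)/9780 = 9.8868e-04; σ = Eε = 68600 · 9.8868e-04 = 67.82 MPa.

67.8 MPa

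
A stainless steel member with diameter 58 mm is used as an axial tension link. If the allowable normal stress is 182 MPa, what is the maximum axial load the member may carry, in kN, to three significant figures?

481 kN

A = 2642 mm².
P_max = σ_allow · A = 182 · 2642 = 480900 N = 480.9 kN.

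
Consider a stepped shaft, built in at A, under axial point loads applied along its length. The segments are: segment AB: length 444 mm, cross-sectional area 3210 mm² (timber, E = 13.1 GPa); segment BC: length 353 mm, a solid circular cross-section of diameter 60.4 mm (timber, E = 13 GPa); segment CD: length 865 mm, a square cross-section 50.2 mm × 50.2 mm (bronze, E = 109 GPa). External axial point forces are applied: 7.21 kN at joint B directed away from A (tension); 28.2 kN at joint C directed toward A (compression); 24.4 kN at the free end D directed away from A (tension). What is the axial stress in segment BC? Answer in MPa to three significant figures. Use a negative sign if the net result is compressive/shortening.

-1.33 MPa

Internal axial forces (sectioning from the free end, tension +): N_CD = 24.4 kN, N_BC = -3.8 kN, N_AB = 3.41 kN.
A_BC = 2865 mm².
σ_BC = N_BC/A_BC = -3800/2865 = -1.326 MPa.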